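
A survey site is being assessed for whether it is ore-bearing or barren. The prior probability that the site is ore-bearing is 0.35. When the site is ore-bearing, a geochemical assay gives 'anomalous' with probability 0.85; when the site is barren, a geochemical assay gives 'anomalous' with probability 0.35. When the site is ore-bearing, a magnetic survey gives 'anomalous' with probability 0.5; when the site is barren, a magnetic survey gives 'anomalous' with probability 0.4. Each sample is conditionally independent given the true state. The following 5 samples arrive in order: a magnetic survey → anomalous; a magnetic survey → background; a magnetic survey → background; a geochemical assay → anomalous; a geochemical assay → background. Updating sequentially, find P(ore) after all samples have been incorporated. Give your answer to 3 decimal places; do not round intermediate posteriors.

0.208

Apply Bayes' rule sequentially, carrying P(ore) forward.
After a magnetic survey='anomalous': P(ore) = 0.5·0.3500 / (0.5·0.3500 + 0.4·0.6500) ≈ 0.4023
After a magnetic survey='background': P(ore) = 0.5·0.4023 / (0.5·0.4023 + 0.6·0.5977) ≈ 0.3593
After a magnetic survey='background': P(ore) = 0.5·0.3593 / (0.5·0.3593 + 0.6·0.6407) ≈ 0.3185
After a geochemical assay='anomalous': P(ore) = 0.85·0.3185 / (0.85·0.3185 + 0.35·0.6815) ≈ 0.5316
After a geochemical assay='background': P(ore) = 0.15·0.5316 / (0.15·0.5316 + 0.65·0.4684) ≈ 0.2076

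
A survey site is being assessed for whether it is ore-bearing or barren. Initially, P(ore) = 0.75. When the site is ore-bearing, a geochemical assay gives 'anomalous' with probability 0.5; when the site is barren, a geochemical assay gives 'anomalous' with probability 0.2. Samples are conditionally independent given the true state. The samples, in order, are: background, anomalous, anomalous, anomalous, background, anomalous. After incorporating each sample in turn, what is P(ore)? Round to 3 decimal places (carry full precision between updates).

0.979

After 'background': P(ore) = 0.5·0.7500 / (0.5·0.7500 + 0.8·0.2500) ≈ 0.6522
After 'anomalous': P(ore) = 0.5·0.6522 / (0.5·0.6522 + 0.2·0.3478) ≈ 0.8242
After 'anomalous': P(ore) = 0.5·0.8242 / (0.5·0.8242 + 0.2·0.1758) ≈ 0.9214
After 'anomalous': P(ore) = 0.5·0.9214 / (0.5·0.9214 + 0.2·0.0786) ≈ 0.9670
After 'background': P(ore) = 0.5·0.9670 / (0.5·0.9670 + 0.8·0.0330) ≈ 0.9482
After 'anomalous': P(ore) = 0.5·0.9482 / (0.5·0.9482 + 0.2·0.0518) ≈ 0.9786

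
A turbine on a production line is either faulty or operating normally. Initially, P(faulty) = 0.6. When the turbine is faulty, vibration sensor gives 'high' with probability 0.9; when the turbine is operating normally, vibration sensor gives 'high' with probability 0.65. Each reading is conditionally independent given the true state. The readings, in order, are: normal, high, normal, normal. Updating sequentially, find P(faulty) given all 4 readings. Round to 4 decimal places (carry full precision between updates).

0.0462

After 'normal': P(faulty) = 0.1·0.6000 / (0.1·0.6000 + 0.35·0.4000) ≈ 0.3000
After 'high': P(faulty) = 0.9·0.3000 / (0.9·0.3000 + 0.65·0.7000) ≈ 0.3724
After 'normal': P(faulty) = 0.1·0.3724 / (0.1·0.3724 + 0.35·0.6276) ≈ 0.1450
After 'normal': P(faulty) = 0.1·0.1450 / (0.1·0.1450 + 0.35·0.8550) ≈ 0.0462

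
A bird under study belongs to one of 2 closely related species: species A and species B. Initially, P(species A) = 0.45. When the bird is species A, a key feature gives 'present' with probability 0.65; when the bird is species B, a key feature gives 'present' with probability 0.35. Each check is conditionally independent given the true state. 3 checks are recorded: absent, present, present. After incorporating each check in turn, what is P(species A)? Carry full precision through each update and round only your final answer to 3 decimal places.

0.603

After 'absent': P(species A) = 0.35·0.4500 / (0.35·0.4500 + 0.65·0.5500) ≈ 0.3058
After 'present': P(species A) = 0.65·0.3058 / (0.65·0.3058 + 0.35·0.6942) ≈ 0.4500
After 'present': P(species A) = 0.65·0.4500 / (0.65·0.4500 + 0.35·0.5500) ≈ 0.6031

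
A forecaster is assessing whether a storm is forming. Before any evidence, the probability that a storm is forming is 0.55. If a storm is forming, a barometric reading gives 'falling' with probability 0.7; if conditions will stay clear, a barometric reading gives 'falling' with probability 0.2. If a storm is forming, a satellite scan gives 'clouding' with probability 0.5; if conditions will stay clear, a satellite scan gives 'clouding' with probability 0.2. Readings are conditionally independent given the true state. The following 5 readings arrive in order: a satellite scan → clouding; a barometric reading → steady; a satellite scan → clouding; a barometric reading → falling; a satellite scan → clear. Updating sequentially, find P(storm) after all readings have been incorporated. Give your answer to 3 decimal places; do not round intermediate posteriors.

0.862

After a satellite scan='clouding': P(storm) = 0.5·0.5500 / (0.5·0.5500 + 0.2·0.4500) ≈ 0.7534
After a barometric reading='steady': P(storm) = 0.3·0.7534 / (0.3·0.7534 + 0.8·0.2466) ≈ 0.5340
After a satellite scan='clouding': P(storm) = 0.5·0.5340 / (0.5·0.5340 + 0.2·0.4660) ≈ 0.7412
After a barometric reading='falling': P(storm) = 0.7·0.7412 / (0.7·0.7412 + 0.2·0.2588) ≈ 0.9093
After a satellite scan='clear': P(storm) = 0.5·0.9093 / (0.5·0.9093 + 0.8·0.0907) ≈ 0.8624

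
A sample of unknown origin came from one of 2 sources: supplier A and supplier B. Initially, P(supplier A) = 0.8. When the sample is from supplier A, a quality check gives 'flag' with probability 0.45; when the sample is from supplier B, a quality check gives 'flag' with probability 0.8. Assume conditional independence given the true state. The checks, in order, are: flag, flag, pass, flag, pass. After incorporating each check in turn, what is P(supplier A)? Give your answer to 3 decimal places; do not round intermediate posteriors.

Each posterior becomes the prior for the next update.
After 'flag': P(supplier A) = 0.45·0.8000 / (0.45·0.8000 + 0.8·0.2000) ≈ 0.6923
After 'flag': P(supplier A) = 0.45·0.6923 / (0.45·0.6923 + 0.8·0.3077) ≈ 0.5586
After 'pass': P(supplier A) = 0.55·0.5586 / (0.55·0.5586 + 0.2·0.4414) ≈ 0.7768
After 'flag': P(supplier A) = 0.45·0.7768 / (0.45·0.7768 + 0.8·0.2232) ≈ 0.6619
After 'pass': P(supplier A) = 0.55·0.6619 / (0.55·0.6619 + 0.2·0.3381) ≈ 0.8434

0.843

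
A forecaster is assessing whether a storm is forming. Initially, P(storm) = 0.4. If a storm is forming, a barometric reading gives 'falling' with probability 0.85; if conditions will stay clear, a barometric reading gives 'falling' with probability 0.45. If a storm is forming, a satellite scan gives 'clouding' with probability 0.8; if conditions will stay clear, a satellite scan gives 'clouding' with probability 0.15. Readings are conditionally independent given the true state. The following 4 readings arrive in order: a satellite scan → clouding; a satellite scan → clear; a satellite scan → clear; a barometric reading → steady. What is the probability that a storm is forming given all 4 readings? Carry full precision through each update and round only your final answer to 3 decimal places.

After a satellite scan='clouding': P(storm) = 0.8·0.4000 / (0.8·0.4000 + 0.15·0.6000) ≈ 0.7805
After a satellite scan='clear': P(storm) = 0.2·0.7805 / (0.2·0.7805 + 0.85·0.2195) ≈ 0.4555
After a satellite scan='clear': P(storm) = 0.2·0.4555 / (0.2·0.4555 + 0.85·0.5445) ≈ 0.1645
After a barometric reading='steady': P(storm) = 0.15·0.1645 / (0.15·0.1645 + 0.55·0.8355) ≈ 0.0510

0.051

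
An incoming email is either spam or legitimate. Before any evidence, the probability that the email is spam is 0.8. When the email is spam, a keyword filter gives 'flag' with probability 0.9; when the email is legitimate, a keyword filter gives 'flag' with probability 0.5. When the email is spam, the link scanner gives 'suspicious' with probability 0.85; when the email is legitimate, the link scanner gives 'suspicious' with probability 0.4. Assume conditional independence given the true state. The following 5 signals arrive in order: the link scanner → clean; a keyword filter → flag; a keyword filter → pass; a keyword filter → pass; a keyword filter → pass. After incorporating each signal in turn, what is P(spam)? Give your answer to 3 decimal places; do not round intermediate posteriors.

After the link scanner='clean': P(spam) = 0.15·0.8000 / (0.15·0.8000 + 0.6·0.2000) ≈ 0.5000
After a keyword filter='flag': P(spam) = 0.9·0.5000 / (0.9·0.5000 + 0.5·0.5000) ≈ 0.6429
After a keyword filter='pass': P(spam) = 0.1·0.6429 / (0.1·0.6429 + 0.5·0.3571) ≈ 0.2647
After a keyword filter='pass': P(spam) = 0.1·0.2647 / (0.1·0.2647 + 0.5·0.7353) ≈ 0.0672
After a keyword filter='pass': P(spam) = 0.1·0.0672 / (0.1·0.0672 + 0.5·0.9328) ≈ 0.0142

0.014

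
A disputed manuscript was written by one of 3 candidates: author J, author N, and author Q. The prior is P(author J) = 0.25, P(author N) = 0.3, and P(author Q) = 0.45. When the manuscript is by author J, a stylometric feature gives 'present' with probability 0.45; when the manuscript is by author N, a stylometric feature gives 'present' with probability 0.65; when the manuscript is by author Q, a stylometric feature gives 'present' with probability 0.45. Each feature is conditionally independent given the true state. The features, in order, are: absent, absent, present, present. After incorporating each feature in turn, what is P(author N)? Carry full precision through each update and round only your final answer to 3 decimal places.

0.266

After 'absent': normaliser = 0.55·0.2500 + 0.35·0.3000 + 0.55·0.4500; P(author J) ≈ 0.2806, P(author N) ≈ 0.2143, P(author Q) ≈ 0.5051
After 'absent': normaliser = 0.55·0.2806 + 0.35·0.2143 + 0.55·0.5051; P(author J) ≈ 0.3043, P(author N) ≈ 0.1479, P(author Q) ≈ 0.5478
After 'present': normaliser = 0.45·0.3043 + 0.65·0.1479 + 0.45·0.5478; P(author J) ≈ 0.2856, P(author N) ≈ 0.2004, P(author Q) ≈ 0.5140
After 'present': normaliser = 0.45·0.2856 + 0.65·0.2004 + 0.45·0.5140; P(author J) ≈ 0.2622, P(author N) ≈ 0.2658, P(author Q) ≈ 0.4720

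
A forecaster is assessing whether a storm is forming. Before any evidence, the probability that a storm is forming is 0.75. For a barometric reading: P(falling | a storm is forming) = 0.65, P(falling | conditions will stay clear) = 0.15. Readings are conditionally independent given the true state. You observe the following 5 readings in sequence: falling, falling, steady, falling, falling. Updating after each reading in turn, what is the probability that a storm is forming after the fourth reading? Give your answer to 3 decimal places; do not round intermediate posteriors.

Apply Bayes' rule sequentially, carrying P(storm) forward.
After 'falling': P(storm) = 0.65·0.7500 / (0.65·0.7500 + 0.15·0.2500) ≈ 0.9286
After 'falling': P(storm) = 0.65·0.9286 / (0.65·0.9286 + 0.15·0.0714) ≈ 0.9826
After 'steady': P(storm) = 0.35·0.9826 / (0.35·0.9826 + 0.85·0.0174) ≈ 0.9587
After 'falling': P(storm) = 0.65·0.9587 / (0.65·0.9587 + 0.15·0.0413) ≈ 0.9901

0.990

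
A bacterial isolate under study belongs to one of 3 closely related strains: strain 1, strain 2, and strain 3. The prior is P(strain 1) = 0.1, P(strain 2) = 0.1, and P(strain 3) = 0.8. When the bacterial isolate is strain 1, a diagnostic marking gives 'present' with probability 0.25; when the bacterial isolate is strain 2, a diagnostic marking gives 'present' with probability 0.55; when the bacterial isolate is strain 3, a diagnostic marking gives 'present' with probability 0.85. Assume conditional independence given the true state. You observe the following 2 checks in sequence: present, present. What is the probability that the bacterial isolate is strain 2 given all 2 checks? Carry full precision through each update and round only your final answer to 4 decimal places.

After 'present': normaliser = 0.25·0.1000 + 0.55·0.1000 + 0.85·0.8000; P(strain 1) ≈ 0.0329, P(strain 2) ≈ 0.0724, P(strain 3) ≈ 0.8947
After 'present': normaliser = 0.25·0.0329 + 0.55·0.0724 + 0.85·0.8947; P(strain 1) ≈ 0.0102, P(strain 2) ≈ 0.0492, P(strain 3) ≈ 0.9406

0.0492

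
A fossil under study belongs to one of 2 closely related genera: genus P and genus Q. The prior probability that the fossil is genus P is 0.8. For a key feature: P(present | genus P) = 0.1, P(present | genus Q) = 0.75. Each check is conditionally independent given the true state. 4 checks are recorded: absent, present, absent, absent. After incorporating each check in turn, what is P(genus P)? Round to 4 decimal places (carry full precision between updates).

0.9614

After 'absent': P(genus P) = 0.9·0.8000 / (0.9·0.8000 + 0.25·0.2000) ≈ 0.9351
After 'present': P(genus P) = 0.1·0.9351 / (0.1·0.9351 + 0.75·0.0649) ≈ 0.6575
After 'absent': P(genus P) = 0.9·0.6575 / (0.9·0.6575 + 0.25·0.3425) ≈ 0.8736
After 'absent': P(genus P) = 0.9·0.8736 / (0.9·0.8736 + 0.25·0.1264) ≈ 0.9614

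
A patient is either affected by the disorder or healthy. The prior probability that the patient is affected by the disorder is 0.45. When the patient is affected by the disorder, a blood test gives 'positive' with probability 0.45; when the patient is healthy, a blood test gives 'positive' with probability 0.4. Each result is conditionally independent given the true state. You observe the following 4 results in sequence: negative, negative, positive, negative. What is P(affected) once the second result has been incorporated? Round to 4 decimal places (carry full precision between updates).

After 'negative': P(affected) = 0.55·0.4500 / (0.55·0.4500 + 0.6·0.5500) ≈ 0.4286
After 'negative': P(affected) = 0.55·0.4286 / (0.55·0.4286 + 0.6·0.5714) ≈ 0.4074

0.4074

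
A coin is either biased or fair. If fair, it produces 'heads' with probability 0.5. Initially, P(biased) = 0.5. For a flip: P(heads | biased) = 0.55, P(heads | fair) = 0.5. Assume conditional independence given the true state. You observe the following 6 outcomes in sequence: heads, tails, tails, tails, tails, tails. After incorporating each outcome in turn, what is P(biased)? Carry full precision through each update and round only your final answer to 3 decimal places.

Each posterior becomes the prior for the next update.
After 'heads': P(biased) = 0.55·0.5000 / (0.55·0.5000 + 0.5·0.5000) ≈ 0.5238
After 'tails': P(biased) = 0.45·0.5238 / (0.45·0.5238 + 0.5·0.4762) ≈ 0.4975
After 'tails': P(biased) = 0.45·0.4975 / (0.45·0.4975 + 0.5·0.5025) ≈ 0.4712
After 'tails': P(biased) = 0.45·0.4712 / (0.45·0.4712 + 0.5·0.5288) ≈ 0.4450
After 'tails': P(biased) = 0.45·0.4450 / (0.45·0.4450 + 0.5·0.5550) ≈ 0.4192
After 'tails': P(biased) = 0.45·0.4192 / (0.45·0.4192 + 0.5·0.5808) ≈ 0.3938

0.394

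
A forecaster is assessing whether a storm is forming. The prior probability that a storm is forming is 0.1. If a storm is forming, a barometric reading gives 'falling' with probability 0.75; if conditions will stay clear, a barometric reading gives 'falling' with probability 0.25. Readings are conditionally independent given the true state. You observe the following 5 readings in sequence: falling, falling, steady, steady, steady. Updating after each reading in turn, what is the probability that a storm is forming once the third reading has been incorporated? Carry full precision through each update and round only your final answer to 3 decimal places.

Apply Bayes' rule sequentially, carrying P(storm) forward.
After 'falling': P(storm) = 0.75·0.1000 / (0.75·0.1000 + 0.25·0.9000) ≈ 0.2500
After 'falling': P(storm) = 0.75·0.2500 / (0.75·0.2500 + 0.25·0.7500) ≈ 0.5000
After 'steady': P(storm) = 0.25·0.5000 / (0.25·0.5000 + 0.75·0.5000) ≈ 0.2500

0.250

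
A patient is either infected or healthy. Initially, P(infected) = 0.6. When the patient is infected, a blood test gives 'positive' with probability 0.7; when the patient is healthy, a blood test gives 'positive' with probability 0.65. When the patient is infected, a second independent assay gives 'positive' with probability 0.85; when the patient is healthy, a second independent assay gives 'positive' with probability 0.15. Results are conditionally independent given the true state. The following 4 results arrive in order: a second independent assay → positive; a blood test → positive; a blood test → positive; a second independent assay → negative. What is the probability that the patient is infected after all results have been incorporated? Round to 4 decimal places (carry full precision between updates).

0.6350

Apply Bayes' rule sequentially, carrying P(infected) forward.
After a second independent assay='positive': P(infected) = 0.85·0.6000 / (0.85·0.6000 + 0.15·0.4000) ≈ 0.8947
After a blood test='positive': P(infected) = 0.7·0.8947 / (0.7·0.8947 + 0.65·0.1053) ≈ 0.9015
After a blood test='positive': P(infected) = 0.7·0.9015 / (0.7·0.9015 + 0.65·0.0985) ≈ 0.9079
After a second independent assay='negative': P(infected) = 0.15·0.9079 / (0.15·0.9079 + 0.85·0.0921) ≈ 0.6350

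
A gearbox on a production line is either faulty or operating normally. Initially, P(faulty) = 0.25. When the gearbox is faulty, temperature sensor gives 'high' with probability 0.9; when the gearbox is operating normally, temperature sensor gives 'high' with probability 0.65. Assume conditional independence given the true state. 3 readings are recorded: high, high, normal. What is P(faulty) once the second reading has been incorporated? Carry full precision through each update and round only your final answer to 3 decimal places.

Each posterior becomes the prior for the next update.
After 'high': P(faulty) = 0.9·0.2500 / (0.9·0.2500 + 0.65·0.7500) ≈ 0.3158
After 'high': P(faulty) = 0.9·0.3158 / (0.9·0.3158 + 0.65·0.6842) ≈ 0.3899

0.390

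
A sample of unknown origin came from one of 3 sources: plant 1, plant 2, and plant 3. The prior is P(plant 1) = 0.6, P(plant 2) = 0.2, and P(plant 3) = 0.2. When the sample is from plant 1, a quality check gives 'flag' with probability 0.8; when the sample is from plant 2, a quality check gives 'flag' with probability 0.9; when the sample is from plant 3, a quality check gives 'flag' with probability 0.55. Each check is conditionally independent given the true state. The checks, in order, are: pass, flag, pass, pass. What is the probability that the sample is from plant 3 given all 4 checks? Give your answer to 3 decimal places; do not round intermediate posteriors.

0.714

After 'pass': normaliser = 0.2·0.6000 + 0.1·0.2000 + 0.45·0.2000; P(plant 1) ≈ 0.5217, P(plant 2) ≈ 0.0870, P(plant 3) ≈ 0.3913
After 'flag': normaliser = 0.8·0.5217 + 0.9·0.0870 + 0.55·0.3913; P(plant 1) ≈ 0.5872, P(plant 2) ≈ 0.1101, P(plant 3) ≈ 0.3028
After 'pass': normaliser = 0.2·0.5872 + 0.1·0.1101 + 0.45·0.3028; P(plant 1) ≈ 0.4437, P(plant 2) ≈ 0.0416, P(plant 3) ≈ 0.5147
After 'pass': normaliser = 0.2·0.4437 + 0.1·0.0416 + 0.45·0.5147; P(plant 1) ≈ 0.2734, P(plant 2) ≈ 0.0128, P(plant 3) ≈ 0.7138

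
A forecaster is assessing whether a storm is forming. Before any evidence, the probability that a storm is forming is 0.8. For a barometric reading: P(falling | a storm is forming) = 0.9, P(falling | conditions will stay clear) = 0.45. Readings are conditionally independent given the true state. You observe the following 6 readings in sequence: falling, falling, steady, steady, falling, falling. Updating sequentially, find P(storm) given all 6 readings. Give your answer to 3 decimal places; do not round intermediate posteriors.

After 'falling': P(storm) = 0.9·0.8000 / (0.9·0.8000 + 0.45·0.2000) ≈ 0.8889
After 'falling': P(storm) = 0.9·0.8889 / (0.9·0.8889 + 0.45·0.1111) ≈ 0.9412
After 'steady': P(storm) = 0.1·0.9412 / (0.1·0.9412 + 0.55·0.0588) ≈ 0.7442
After 'steady': P(storm) = 0.1·0.7442 / (0.1·0.7442 + 0.55·0.2558) ≈ 0.3459
After 'falling': P(storm) = 0.9·0.3459 / (0.9·0.3459 + 0.45·0.6541) ≈ 0.5141
After 'falling': P(storm) = 0.9·0.5141 / (0.9·0.5141 + 0.45·0.4859) ≈ 0.6790

0.679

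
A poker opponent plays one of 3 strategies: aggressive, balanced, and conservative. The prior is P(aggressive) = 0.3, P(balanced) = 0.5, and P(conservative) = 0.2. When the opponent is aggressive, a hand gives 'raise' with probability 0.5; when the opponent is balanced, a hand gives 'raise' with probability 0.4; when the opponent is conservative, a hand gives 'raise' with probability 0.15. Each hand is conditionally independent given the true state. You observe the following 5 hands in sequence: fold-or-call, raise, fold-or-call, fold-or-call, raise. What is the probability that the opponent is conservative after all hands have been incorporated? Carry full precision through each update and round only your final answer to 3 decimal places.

After 'fold-or-call': normaliser = 0.5·0.3000 + 0.6·0.5000 + 0.85·0.2000; P(aggressive) ≈ 0.2419, P(balanced) ≈ 0.4839, P(conservative) ≈ 0.2742
After 'raise': normaliser = 0.5·0.2419 + 0.4·0.4839 + 0.15·0.2742; P(aggressive) ≈ 0.3401, P(balanced) ≈ 0.5442, P(conservative) ≈ 0.1156
After 'fold-or-call': normaliser = 0.5·0.3401 + 0.6·0.5442 + 0.85·0.1156; P(aggressive) ≈ 0.2859, P(balanced) ≈ 0.5489, P(conservative) ≈ 0.1652
After 'fold-or-call': normaliser = 0.5·0.2859 + 0.6·0.5489 + 0.85·0.1652; P(aggressive) ≈ 0.2333, P(balanced) ≈ 0.5375, P(conservative) ≈ 0.2292
After 'raise': normaliser = 0.5·0.2333 + 0.4·0.5375 + 0.15·0.2292; P(aggressive) ≈ 0.3187, P(balanced) ≈ 0.5874, P(conservative) ≈ 0.0939

0.094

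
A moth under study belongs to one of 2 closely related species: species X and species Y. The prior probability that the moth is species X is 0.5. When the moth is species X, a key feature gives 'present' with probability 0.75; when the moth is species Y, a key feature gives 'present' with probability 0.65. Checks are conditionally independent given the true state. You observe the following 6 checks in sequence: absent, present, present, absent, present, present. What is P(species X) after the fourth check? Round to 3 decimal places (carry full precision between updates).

0.405

After 'absent': P(species X) = 0.25·0.5000 / (0.25·0.5000 + 0.35·0.5000) ≈ 0.4167
After 'present': P(species X) = 0.75·0.4167 / (0.75·0.4167 + 0.65·0.5833) ≈ 0.4518
After 'present': P(species X) = 0.75·0.4518 / (0.75·0.4518 + 0.65·0.5482) ≈ 0.4874
After 'absent': P(species X) = 0.25·0.4874 / (0.25·0.4874 + 0.35·0.5126) ≈ 0.4045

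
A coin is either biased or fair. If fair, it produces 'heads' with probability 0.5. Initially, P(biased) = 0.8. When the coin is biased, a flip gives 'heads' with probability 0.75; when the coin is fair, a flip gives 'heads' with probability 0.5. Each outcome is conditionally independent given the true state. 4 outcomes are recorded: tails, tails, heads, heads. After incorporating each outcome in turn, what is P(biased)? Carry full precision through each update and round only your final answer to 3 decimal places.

Apply Bayes' rule sequentially, carrying P(biased) forward.
After 'tails': P(biased) = 0.25·0.8000 / (0.25·0.8000 + 0.5·0.2000) ≈ 0.6667
After 'tails': P(biased) = 0.25·0.6667 / (0.25·0.6667 + 0.5·0.3333) ≈ 0.5000
After 'heads': P(biased) = 0.75·0.5000 / (0.75·0.5000 + 0.5·0.5000) ≈ 0.6000
After 'heads': P(biased) = 0.75·0.6000 / (0.75·0.6000 + 0.5·0.4000) ≈ 0.6923

0.692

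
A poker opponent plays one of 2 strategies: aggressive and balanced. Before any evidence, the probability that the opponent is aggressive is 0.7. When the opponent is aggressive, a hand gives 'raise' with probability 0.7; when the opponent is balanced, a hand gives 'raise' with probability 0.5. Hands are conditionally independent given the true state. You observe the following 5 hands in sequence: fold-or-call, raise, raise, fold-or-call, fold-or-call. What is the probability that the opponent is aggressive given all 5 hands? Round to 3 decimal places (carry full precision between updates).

After 'fold-or-call': P(aggressive) = 0.3·0.7000 / (0.3·0.7000 + 0.5·0.3000) ≈ 0.5833
After 'raise': P(aggressive) = 0.7·0.5833 / (0.7·0.5833 + 0.5·0.4167) ≈ 0.6622
After 'raise': P(aggressive) = 0.7·0.6622 / (0.7·0.6622 + 0.5·0.3378) ≈ 0.7329
After 'fold-or-call': P(aggressive) = 0.3·0.7329 / (0.3·0.7329 + 0.5·0.2671) ≈ 0.6221
After 'fold-or-call': P(aggressive) = 0.3·0.6221 / (0.3·0.6221 + 0.5·0.3779) ≈ 0.4969

0.497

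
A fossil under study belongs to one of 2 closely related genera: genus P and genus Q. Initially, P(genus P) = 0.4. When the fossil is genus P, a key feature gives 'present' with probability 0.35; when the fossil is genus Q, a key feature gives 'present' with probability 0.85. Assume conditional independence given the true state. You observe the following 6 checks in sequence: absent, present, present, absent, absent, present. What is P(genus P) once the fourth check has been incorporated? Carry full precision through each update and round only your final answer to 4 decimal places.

Each posterior becomes the prior for the next update.
After 'absent': P(genus P) = 0.65·0.4000 / (0.65·0.4000 + 0.15·0.6000) ≈ 0.7429
After 'present': P(genus P) = 0.35·0.7429 / (0.35·0.7429 + 0.85·0.2571) ≈ 0.5433
After 'present': P(genus P) = 0.35·0.5433 / (0.35·0.5433 + 0.85·0.4567) ≈ 0.3288
After 'absent': P(genus P) = 0.65·0.3288 / (0.65·0.3288 + 0.15·0.6712) ≈ 0.6797

0.6797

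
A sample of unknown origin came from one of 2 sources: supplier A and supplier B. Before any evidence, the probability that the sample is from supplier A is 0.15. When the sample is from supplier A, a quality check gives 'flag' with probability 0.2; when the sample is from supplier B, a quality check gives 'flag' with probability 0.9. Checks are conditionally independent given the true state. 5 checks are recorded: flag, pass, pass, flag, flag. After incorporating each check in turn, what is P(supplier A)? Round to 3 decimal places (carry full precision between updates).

After 'flag': P(supplier A) = 0.2·0.1500 / (0.2·0.1500 + 0.9·0.8500) ≈ 0.0377
After 'pass': P(supplier A) = 0.8·0.0377 / (0.8·0.0377 + 0.1·0.9623) ≈ 0.2388
After 'pass': P(supplier A) = 0.8·0.2388 / (0.8·0.2388 + 0.1·0.7612) ≈ 0.7151
After 'flag': P(supplier A) = 0.2·0.7151 / (0.2·0.7151 + 0.9·0.2849) ≈ 0.3580
After 'flag': P(supplier A) = 0.2·0.3580 / (0.2·0.3580 + 0.9·0.6420) ≈ 0.1103

0.110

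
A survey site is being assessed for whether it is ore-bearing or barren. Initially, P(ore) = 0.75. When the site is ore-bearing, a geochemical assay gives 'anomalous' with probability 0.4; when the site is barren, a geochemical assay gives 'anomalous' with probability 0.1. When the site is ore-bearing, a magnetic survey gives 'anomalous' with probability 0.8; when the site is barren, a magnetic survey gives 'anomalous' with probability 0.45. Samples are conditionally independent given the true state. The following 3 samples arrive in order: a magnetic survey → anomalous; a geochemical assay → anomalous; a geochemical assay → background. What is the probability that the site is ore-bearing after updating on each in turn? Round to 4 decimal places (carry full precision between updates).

After a magnetic survey='anomalous': P(ore) = 0.8·0.7500 / (0.8·0.7500 + 0.45·0.2500) ≈ 0.8421
After a geochemical assay='anomalous': P(ore) = 0.4·0.8421 / (0.4·0.8421 + 0.1·0.1579) ≈ 0.9552
After a geochemical assay='background': P(ore) = 0.6·0.9552 / (0.6·0.9552 + 0.9·0.0448) ≈ 0.9343

0.9343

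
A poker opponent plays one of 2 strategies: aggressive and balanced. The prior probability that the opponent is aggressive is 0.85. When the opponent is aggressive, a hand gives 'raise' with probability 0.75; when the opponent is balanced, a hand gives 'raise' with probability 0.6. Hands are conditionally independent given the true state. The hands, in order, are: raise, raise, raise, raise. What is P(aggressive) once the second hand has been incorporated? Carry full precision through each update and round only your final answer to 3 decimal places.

0.899

Apply Bayes' rule sequentially, carrying P(aggressive) forward.
After 'raise': P(aggressive) = 0.75·0.8500 / (0.75·0.8500 + 0.6·0.1500) ≈ 0.8763
After 'raise': P(aggressive) = 0.75·0.8763 / (0.75·0.8763 + 0.6·0.1237) ≈ 0.8985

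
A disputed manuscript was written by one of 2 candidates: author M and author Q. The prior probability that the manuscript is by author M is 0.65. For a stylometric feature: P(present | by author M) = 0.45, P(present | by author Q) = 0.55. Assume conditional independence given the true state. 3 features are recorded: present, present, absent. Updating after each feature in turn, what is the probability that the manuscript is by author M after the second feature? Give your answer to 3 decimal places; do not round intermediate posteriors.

0.554

Apply Bayes' rule sequentially, carrying P(author M) forward.
After 'present': P(author M) = 0.45·0.6500 / (0.45·0.6500 + 0.55·0.3500) ≈ 0.6031
After 'present': P(author M) = 0.45·0.6031 / (0.45·0.6031 + 0.55·0.3969) ≈ 0.5542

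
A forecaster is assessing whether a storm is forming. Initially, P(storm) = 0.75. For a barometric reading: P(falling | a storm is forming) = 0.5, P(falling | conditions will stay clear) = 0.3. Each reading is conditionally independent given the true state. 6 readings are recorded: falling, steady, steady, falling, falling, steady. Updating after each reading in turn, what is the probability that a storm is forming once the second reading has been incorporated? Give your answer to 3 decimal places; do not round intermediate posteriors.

0.781

After 'falling': P(storm) = 0.5·0.7500 / (0.5·0.7500 + 0.3·0.2500) ≈ 0.8333
After 'steady': P(storm) = 0.5·0.8333 / (0.5·0.8333 + 0.7·0.1667) ≈ 0.7812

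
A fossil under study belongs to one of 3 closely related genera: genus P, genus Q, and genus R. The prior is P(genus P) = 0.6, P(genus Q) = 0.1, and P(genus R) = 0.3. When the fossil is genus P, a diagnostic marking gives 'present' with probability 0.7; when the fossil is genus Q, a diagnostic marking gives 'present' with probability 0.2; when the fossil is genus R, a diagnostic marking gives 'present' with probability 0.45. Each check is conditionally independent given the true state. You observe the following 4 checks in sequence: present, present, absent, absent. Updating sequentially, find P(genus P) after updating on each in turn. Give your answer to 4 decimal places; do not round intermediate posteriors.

0.5583

After 'present': normaliser = 0.7·0.6000 + 0.2·0.1000 + 0.45·0.3000; P(genus P) ≈ 0.7304, P(genus Q) ≈ 0.0348, P(genus R) ≈ 0.2348
After 'present': normaliser = 0.7·0.7304 + 0.2·0.0348 + 0.45·0.2348; P(genus P) ≈ 0.8195, P(genus Q) ≈ 0.0111, P(genus R) ≈ 0.1693
After 'absent': normaliser = 0.3·0.8195 + 0.8·0.0111 + 0.55·0.1693; P(genus P) ≈ 0.7067, P(genus Q) ≈ 0.0256, P(genus R) ≈ 0.2677
After 'absent': normaliser = 0.3·0.7067 + 0.8·0.0256 + 0.55·0.2677; P(genus P) ≈ 0.5583, P(genus Q) ≈ 0.0540, P(genus R) ≈ 0.3877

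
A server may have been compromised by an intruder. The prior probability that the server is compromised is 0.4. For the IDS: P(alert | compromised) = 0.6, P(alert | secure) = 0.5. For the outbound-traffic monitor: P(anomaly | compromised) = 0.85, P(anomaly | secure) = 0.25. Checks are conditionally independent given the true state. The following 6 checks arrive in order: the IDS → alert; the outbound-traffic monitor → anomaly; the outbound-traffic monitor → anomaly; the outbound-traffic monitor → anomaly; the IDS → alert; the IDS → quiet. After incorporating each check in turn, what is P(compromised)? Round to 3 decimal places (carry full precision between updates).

After the IDS='alert': P(compromised) = 0.6·0.4000 / (0.6·0.4000 + 0.5·0.6000) ≈ 0.4444
After the outbound-traffic monitor='anomaly': P(compromised) = 0.85·0.4444 / (0.85·0.4444 + 0.25·0.5556) ≈ 0.7312
After the outbound-traffic monitor='anomaly': P(compromised) = 0.85·0.7312 / (0.85·0.7312 + 0.25·0.2688) ≈ 0.9024
After the outbound-traffic monitor='anomaly': P(compromised) = 0.85·0.9024 / (0.85·0.9024 + 0.25·0.0976) ≈ 0.9692
After the IDS='alert': P(compromised) = 0.6·0.9692 / (0.6·0.9692 + 0.5·0.0308) ≈ 0.9742
After the IDS='quiet': P(compromised) = 0.4·0.9742 / (0.4·0.9742 + 0.5·0.0258) ≈ 0.9679

0.968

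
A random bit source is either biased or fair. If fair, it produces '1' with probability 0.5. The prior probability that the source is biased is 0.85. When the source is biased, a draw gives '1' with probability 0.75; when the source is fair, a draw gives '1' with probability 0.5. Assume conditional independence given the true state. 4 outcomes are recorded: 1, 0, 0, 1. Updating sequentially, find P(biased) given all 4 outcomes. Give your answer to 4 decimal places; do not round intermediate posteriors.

0.7612

After '1': P(biased) = 0.75·0.8500 / (0.75·0.8500 + 0.5·0.1500) ≈ 0.8947
After '0': P(biased) = 0.25·0.8947 / (0.25·0.8947 + 0.5·0.1053) ≈ 0.8095
After '0': P(biased) = 0.25·0.8095 / (0.25·0.8095 + 0.5·0.1905) ≈ 0.6800
After '1': P(biased) = 0.75·0.6800 / (0.75·0.6800 + 0.5·0.3200) ≈ 0.7612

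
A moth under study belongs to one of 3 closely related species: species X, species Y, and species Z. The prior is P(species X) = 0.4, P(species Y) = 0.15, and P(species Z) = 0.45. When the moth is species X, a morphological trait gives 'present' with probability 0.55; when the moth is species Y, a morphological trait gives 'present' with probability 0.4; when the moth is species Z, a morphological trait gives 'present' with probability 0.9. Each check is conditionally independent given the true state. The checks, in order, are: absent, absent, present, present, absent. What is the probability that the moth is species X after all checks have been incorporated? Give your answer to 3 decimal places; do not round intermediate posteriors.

Each posterior becomes the prior for the next update.
After 'absent': normaliser = 0.45·0.4000 + 0.6·0.1500 + 0.1·0.4500; P(species X) ≈ 0.5714, P(species Y) ≈ 0.2857, P(species Z) ≈ 0.1429
After 'absent': normaliser = 0.45·0.5714 + 0.6·0.2857 + 0.1·0.1429; P(species X) ≈ 0.5806, P(species Y) ≈ 0.3871, P(species Z) ≈ 0.0323
After 'present': normaliser = 0.55·0.5806 + 0.4·0.3871 + 0.9·0.0323; P(species X) ≈ 0.6346, P(species Y) ≈ 0.3077, P(species Z) ≈ 0.0577
After 'present': normaliser = 0.55·0.6346 + 0.4·0.3077 + 0.9·0.0577; P(species X) ≈ 0.6661, P(species Y) ≈ 0.2349, P(species Z) ≈ 0.0991
After 'absent': normaliser = 0.45·0.6661 + 0.6·0.2349 + 0.1·0.0991; P(species X) ≈ 0.6652, P(species Y) ≈ 0.3128, P(species Z) ≈ 0.0220

0.665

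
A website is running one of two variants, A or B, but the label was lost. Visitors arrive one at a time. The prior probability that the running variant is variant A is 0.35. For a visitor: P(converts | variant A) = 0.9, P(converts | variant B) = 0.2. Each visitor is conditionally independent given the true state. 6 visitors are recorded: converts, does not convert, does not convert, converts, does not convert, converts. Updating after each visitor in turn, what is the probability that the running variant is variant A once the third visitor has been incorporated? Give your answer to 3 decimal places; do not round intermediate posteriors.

After 'converts': P(A) = 0.9·0.3500 / (0.9·0.3500 + 0.2·0.6500) ≈ 0.7079
After 'does not convert': P(A) = 0.1·0.7079 / (0.1·0.7079 + 0.8·0.2921) ≈ 0.2325
After 'does not convert': P(A) = 0.1·0.2325 / (0.1·0.2325 + 0.8·0.7675) ≈ 0.0365

0.036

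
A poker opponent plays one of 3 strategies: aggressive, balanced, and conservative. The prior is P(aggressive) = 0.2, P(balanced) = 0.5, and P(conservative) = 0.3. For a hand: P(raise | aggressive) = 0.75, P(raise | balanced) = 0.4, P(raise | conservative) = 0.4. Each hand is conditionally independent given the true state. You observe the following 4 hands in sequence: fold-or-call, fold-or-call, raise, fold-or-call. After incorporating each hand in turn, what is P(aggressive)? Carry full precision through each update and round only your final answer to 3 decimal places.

0.033

After 'fold-or-call': normaliser = 0.25·0.2000 + 0.6·0.5000 + 0.6·0.3000; P(aggressive) ≈ 0.0943, P(balanced) ≈ 0.5660, P(conservative) ≈ 0.3396
After 'fold-or-call': normaliser = 0.25·0.0943 + 0.6·0.5660 + 0.6·0.3396; P(aggressive) ≈ 0.0416, P(balanced) ≈ 0.5990, P(conservative) ≈ 0.3594
After 'raise': normaliser = 0.75·0.0416 + 0.4·0.5990 + 0.4·0.3594; P(aggressive) ≈ 0.0753, P(balanced) ≈ 0.5780, P(conservative) ≈ 0.3468
After 'fold-or-call': normaliser = 0.25·0.0753 + 0.6·0.5780 + 0.6·0.3468; P(aggressive) ≈ 0.0328, P(balanced) ≈ 0.6045, P(conservative) ≈ 0.3627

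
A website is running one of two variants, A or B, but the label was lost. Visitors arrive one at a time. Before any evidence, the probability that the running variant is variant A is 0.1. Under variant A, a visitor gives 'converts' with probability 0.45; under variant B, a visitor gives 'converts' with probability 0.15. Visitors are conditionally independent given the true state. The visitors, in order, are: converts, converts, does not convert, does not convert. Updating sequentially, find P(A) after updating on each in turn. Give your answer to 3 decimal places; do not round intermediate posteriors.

After 'converts': P(A) = 0.45·0.1000 / (0.45·0.1000 + 0.15·0.9000) ≈ 0.2500
After 'converts': P(A) = 0.45·0.2500 / (0.45·0.2500 + 0.15·0.7500) ≈ 0.5000
After 'does not convert': P(A) = 0.55·0.5000 / (0.55·0.5000 + 0.85·0.5000) ≈ 0.3929
After 'does not convert': P(A) = 0.55·0.3929 / (0.55·0.3929 + 0.85·0.6071) ≈ 0.2951

0.295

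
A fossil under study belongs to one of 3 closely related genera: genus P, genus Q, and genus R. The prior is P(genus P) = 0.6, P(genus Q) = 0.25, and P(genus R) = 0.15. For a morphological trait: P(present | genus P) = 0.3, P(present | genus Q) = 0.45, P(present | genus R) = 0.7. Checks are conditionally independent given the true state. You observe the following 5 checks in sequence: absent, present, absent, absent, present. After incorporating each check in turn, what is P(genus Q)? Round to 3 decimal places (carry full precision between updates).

After 'absent': normaliser = 0.7·0.6000 + 0.55·0.2500 + 0.3·0.1500; P(genus P) ≈ 0.6971, P(genus Q) ≈ 0.2282, P(genus R) ≈ 0.0747
After 'present': normaliser = 0.3·0.6971 + 0.45·0.2282 + 0.7·0.0747; P(genus P) ≈ 0.5744, P(genus Q) ≈ 0.2821, P(genus R) ≈ 0.1436
After 'absent': normaliser = 0.7·0.5744 + 0.55·0.2821 + 0.3·0.1436; P(genus P) ≈ 0.6698, P(genus Q) ≈ 0.2584, P(genus R) ≈ 0.0718
After 'absent': normaliser = 0.7·0.6698 + 0.55·0.2584 + 0.3·0.0718; P(genus P) ≈ 0.7412, P(genus Q) ≈ 0.2247, P(genus R) ≈ 0.0340
After 'present': normaliser = 0.3·0.7412 + 0.45·0.2247 + 0.7·0.0340; P(genus P) ≈ 0.6403, P(genus Q) ≈ 0.2911, P(genus R) ≈ 0.0686

0.291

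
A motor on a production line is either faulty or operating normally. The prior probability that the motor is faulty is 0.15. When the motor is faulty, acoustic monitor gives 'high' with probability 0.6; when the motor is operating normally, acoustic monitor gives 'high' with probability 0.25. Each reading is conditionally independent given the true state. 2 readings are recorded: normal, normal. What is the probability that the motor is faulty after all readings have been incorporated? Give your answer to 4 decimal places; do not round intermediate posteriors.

0.0478

After 'normal': P(faulty) = 0.4·0.1500 / (0.4·0.1500 + 0.75·0.8500) ≈ 0.0860
After 'normal': P(faulty) = 0.4·0.0860 / (0.4·0.0860 + 0.75·0.9140) ≈ 0.0478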